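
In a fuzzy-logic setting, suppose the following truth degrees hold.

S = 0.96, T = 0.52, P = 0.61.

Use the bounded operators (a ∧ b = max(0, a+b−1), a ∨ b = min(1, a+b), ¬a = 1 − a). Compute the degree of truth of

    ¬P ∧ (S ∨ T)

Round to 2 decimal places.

¬P = 1 − 0.61 = 0.39
S ∨ T = min(1, a+b) on (0.96, 0.52) = 1.00
¬P ∧ (S ∨ T) = max(0, a+b−1) on (0.39, 1.00) = 0.39

0.39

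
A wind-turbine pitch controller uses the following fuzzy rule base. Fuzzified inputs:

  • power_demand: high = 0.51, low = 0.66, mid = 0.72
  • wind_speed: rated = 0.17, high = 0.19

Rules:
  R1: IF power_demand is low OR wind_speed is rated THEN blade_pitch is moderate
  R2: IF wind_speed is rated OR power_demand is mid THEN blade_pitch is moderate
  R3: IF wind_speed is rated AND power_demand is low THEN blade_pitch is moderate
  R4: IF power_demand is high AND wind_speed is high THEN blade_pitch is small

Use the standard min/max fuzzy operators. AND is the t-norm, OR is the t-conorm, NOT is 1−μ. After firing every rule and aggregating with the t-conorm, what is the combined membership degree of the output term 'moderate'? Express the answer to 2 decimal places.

0.72

R1: low=0.66, rated=0.17; OR[max(a, b)] → w = 0.66
R2: rated=0.17, mid=0.72; OR[max(a, b)] → w = 0.72
R3: rated=0.17, low=0.66; AND[min(a, b)] → w = 0.17
R4: high=0.51, high=0.19; AND[min(a, b)] → w = 0.19
Rules with consequent 'moderate': {R1, R2, R3} → strengths 0.66, 0.72, 0.17
Aggregate via t-conorm [max(a, b)]: 0.72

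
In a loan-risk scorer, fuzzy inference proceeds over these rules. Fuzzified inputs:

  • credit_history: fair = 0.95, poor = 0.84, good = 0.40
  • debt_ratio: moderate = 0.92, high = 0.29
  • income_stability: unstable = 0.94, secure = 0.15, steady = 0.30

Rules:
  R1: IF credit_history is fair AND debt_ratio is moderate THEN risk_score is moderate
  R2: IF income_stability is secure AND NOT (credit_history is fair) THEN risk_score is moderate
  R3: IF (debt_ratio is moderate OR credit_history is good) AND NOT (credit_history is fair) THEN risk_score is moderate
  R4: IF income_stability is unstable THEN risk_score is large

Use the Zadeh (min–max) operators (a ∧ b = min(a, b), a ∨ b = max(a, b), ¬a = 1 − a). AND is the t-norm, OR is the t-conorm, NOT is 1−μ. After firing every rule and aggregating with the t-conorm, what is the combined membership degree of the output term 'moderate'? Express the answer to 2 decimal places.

R1: fair=0.95, moderate=0.92; AND[min(a, b)] → w = 0.92
R2: secure=0.15, ¬fair=1−0.95=0.05; AND[min(a, b)] → w = 0.05
R3: (moderate=0.92 OR good=0.40) = 0.92; AND[min(a, b)] with ¬fair=1−0.95=0.05 → w = 0.05
R4: unstable=0.94 → w = 0.94
Rules with consequent 'moderate': {R1, R2, R3} → strengths 0.92, 0.05, 0.05
Aggregate via t-conorm [max(a, b)]: 0.92

0.92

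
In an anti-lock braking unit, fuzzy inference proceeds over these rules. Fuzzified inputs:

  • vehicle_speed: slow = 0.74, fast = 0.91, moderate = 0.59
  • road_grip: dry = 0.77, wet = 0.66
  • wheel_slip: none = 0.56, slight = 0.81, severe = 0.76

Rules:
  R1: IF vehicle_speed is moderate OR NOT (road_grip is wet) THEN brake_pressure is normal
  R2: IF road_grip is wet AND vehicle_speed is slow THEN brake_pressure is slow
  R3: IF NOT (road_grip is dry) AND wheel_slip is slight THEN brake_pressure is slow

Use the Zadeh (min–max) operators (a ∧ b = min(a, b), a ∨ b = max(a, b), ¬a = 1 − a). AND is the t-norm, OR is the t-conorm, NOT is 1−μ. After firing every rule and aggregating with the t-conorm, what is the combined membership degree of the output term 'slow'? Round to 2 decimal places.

0.66

R1: moderate=0.59, ¬wet=1−0.66=0.34; OR[max(a, b)] → w = 0.59
R2: wet=0.66, slow=0.74; AND[min(a, b)] → w = 0.66
R3: ¬dry=1−0.77=0.23, slight=0.81; AND[min(a, b)] → w = 0.23
Rules with consequent 'slow': {R2, R3} → strengths 0.66, 0.23
Aggregate via t-conorm [max(a, b)]: 0.66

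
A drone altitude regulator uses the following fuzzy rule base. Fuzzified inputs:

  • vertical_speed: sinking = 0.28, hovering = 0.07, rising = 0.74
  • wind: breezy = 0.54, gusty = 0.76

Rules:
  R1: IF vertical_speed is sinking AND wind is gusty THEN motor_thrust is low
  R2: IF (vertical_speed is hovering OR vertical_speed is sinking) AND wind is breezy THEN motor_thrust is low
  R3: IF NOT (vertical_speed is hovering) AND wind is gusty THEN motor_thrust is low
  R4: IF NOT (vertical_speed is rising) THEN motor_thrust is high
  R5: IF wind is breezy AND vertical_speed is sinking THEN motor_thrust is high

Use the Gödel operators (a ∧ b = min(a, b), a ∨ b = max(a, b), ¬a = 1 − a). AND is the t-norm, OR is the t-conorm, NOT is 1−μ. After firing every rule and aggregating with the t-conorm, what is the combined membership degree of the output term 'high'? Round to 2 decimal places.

0.28

R1: sinking=0.28, gusty=0.76; AND[min(a, b)] → w = 0.28
R2: (hovering=0.07 OR sinking=0.28) = 0.28; AND[min(a, b)] with breezy=0.54 → w = 0.28
R3: ¬hovering=1−0.07=0.93, gusty=0.76; AND[min(a, b)] → w = 0.76
R4: ¬rising=1−0.74=0.26 → w = 0.26
R5: breezy=0.54, sinking=0.28; AND[min(a, b)] → w = 0.28
Rules with consequent 'high': {R4, R5} → strengths 0.26, 0.28
Aggregate via t-conorm [max(a, b)]: 0.28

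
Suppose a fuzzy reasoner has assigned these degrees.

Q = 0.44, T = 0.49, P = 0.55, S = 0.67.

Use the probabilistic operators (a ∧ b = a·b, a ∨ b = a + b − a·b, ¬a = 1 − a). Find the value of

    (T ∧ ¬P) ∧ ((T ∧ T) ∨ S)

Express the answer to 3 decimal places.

¬P = 1 − 0.5500 = 0.4500
T ∧ ¬P = a·b on (0.4900, 0.4500) = 0.2205
T ∧ T = a·b on (0.4900, 0.4900) = 0.2401
(T ∧ T) ∨ S = a + b − a·b on (0.2401, 0.6700) = 0.7492
(T ∧ ¬P) ∧ ((T ∧ T) ∨ S) = a·b on (0.2205, 0.7492) = 0.1652

0.165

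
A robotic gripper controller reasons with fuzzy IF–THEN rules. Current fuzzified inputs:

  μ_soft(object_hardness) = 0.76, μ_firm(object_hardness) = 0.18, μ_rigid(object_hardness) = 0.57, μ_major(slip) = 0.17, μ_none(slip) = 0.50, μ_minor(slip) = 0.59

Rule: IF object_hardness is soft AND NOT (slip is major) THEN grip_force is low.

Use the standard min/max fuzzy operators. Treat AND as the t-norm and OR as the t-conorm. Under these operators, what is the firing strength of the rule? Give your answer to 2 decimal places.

0.76

firing strength: soft=0.76, ¬major=1−0.17=0.83; AND[min(a, b)] → w = 0.76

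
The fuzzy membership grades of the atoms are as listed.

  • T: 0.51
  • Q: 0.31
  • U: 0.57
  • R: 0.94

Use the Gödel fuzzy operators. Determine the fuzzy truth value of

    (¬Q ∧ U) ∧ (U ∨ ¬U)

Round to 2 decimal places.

¬Q = 1 − 0.31 = 0.69
¬Q ∧ U = min(a, b) on (0.69, 0.57) = 0.57
¬U = 1 − 0.57 = 0.43
U ∨ ¬U = max(a, b) on (0.57, 0.43) = 0.57
(¬Q ∧ U) ∧ (U ∨ ¬U) = min(a, b) on (0.57, 0.57) = 0.57

0.57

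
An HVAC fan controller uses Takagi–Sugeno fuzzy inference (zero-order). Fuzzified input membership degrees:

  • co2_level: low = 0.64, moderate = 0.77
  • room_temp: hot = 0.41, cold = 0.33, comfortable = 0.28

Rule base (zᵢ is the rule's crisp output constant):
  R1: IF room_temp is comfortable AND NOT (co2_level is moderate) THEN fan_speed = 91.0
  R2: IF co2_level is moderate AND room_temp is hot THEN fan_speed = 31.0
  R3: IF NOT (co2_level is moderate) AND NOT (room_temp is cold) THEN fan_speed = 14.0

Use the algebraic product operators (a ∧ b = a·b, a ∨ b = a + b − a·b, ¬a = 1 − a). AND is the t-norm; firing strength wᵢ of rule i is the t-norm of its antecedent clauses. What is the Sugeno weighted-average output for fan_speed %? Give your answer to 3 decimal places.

R1 (z=91.0): comfortable=0.28, ¬moderate=1−0.77=0.23; AND[a·b] → w = 0.0644
R2 (z=31.0): moderate=0.77, hot=0.41; AND[a·b] → w = 0.3157
R3 (z=14.0): ¬moderate=1−0.77=0.23, ¬cold=1−0.33=0.67; AND[a·b] → w = 0.1541
Weighted average = (0.0644·91.0 + 0.3157·31.0 + 0.1541·14.0) / (0.0644 + 0.3157 + 0.1541)
  = 17.8045 / 0.5342 = 33.329

33.329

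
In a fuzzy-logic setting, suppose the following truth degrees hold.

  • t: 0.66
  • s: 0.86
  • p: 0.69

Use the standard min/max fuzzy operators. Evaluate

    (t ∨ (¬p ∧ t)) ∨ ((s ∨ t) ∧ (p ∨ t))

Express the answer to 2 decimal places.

0.69

¬p = 1 − 0.69 = 0.31
¬p ∧ t = min(a, b) on (0.31, 0.66) = 0.31
t ∨ (¬p ∧ t) = max(a, b) on (0.66, 0.31) = 0.66
s ∨ t = max(a, b) on (0.86, 0.66) = 0.86
p ∨ t = max(a, b) on (0.69, 0.66) = 0.69
(s ∨ t) ∧ (p ∨ t) = min(a, b) on (0.86, 0.69) = 0.69
(t ∨ (¬p ∧ t)) ∨ ((s ∨ t) ∧ (p ∨ t)) = max(a, b) on (0.66, 0.69) = 0.69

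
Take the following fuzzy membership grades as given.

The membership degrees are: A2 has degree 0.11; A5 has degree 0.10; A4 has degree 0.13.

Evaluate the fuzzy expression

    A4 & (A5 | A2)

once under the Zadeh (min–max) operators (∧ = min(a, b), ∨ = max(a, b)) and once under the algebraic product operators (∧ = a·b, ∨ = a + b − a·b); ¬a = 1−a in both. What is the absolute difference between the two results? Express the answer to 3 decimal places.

0.084

Under Zadeh (min–max):
  A5 | A2 = max(a, b) on (0.10, 0.11) = 0.11
  A4 & (A5 | A2) = min(a, b) on (0.13, 0.11) = 0.11
  → value = 0.1100
Under algebraic product:
  A5 | A2 = a + b − a·b on (0.1000, 0.1100) = 0.1990
  A4 & (A5 | A2) = a·b on (0.1300, 0.1990) = 0.0259
  → value = 0.0259
|0.1100 − 0.0259| = 0.084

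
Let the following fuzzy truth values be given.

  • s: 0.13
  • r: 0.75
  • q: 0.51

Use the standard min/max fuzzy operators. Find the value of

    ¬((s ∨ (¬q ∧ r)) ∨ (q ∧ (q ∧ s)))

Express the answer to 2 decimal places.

0.51

¬q = 1 − 0.51 = 0.49
¬q ∧ r = min(a, b) on (0.49, 0.75) = 0.49
s ∨ (¬q ∧ r) = max(a, b) on (0.13, 0.49) = 0.49
q ∧ s = min(a, b) on (0.51, 0.13) = 0.13
q ∧ (q ∧ s) = min(a, b) on (0.51, 0.13) = 0.13
(s ∨ (¬q ∧ r)) ∨ (q ∧ (q ∧ s)) = max(a, b) on (0.49, 0.13) = 0.49
¬((s ∨ (¬q ∧ r)) ∨ (q ∧ (q ∧ s))) = 1 − 0.49 = 0.51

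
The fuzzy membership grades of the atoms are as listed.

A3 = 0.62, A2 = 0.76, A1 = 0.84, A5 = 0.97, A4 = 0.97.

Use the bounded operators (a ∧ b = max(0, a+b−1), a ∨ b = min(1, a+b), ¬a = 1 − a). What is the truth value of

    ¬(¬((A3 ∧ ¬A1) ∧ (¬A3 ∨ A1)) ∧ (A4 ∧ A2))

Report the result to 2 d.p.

0.27

¬A1 = 1 − 0.84 = 0.16
A3 ∧ ¬A1 = max(0, a+b−1) on (0.62, 0.16) = 0.00
¬A3 = 1 − 0.62 = 0.38
¬A3 ∨ A1 = min(1, a+b) on (0.38, 0.84) = 1.00
(A3 ∧ ¬A1) ∧ (¬A3 ∨ A1) = max(0, a+b−1) on (0.00, 1.00) = 0.00
¬((A3 ∧ ¬A1) ∧ (¬A3 ∨ A1)) = 1 − 0.00 = 1.00
A4 ∧ A2 = max(0, a+b−1) on (0.97, 0.76) = 0.73
¬((A3 ∧ ¬A1) ∧ (¬A3 ∨ A1)) ∧ (A4 ∧ A2) = max(0, a+b−1) on (1.00, 0.73) = 0.73
¬(¬((A3 ∧ ¬A1) ∧ (¬A3 ∨ A1)) ∧ (A4 ∧ A2)) = 1 − 0.73 = 0.27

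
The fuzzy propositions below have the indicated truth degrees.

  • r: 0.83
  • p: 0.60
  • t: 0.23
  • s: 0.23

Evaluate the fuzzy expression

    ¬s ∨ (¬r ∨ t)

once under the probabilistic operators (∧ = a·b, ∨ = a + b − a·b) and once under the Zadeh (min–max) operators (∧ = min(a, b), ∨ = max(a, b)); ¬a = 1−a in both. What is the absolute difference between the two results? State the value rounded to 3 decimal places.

Under probabilistic:
  ¬s = 1 − 0.2300 = 0.7700
  ¬r = 1 − 0.8300 = 0.1700
  ¬r ∨ t = a + b − a·b on (0.1700, 0.2300) = 0.3609
  ¬s ∨ (¬r ∨ t) = a + b − a·b on (0.7700, 0.3609) = 0.8530
  → value = 0.8530
Under Zadeh (min–max):
  ¬s = 1 − 0.23 = 0.77
  ¬r = 1 − 0.83 = 0.17
  ¬r ∨ t = max(a, b) on (0.17, 0.23) = 0.23
  ¬s ∨ (¬r ∨ t) = max(a, b) on (0.77, 0.23) = 0.77
  → value = 0.7700
|0.8530 − 0.7700| = 0.083

0.083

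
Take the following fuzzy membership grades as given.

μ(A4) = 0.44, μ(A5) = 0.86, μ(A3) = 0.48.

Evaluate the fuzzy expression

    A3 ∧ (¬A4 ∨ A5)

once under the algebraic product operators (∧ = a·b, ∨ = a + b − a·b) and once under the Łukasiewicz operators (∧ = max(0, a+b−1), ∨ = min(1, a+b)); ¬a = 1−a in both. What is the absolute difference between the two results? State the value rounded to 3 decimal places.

Under algebraic product:
  ¬A4 = 1 − 0.4400 = 0.5600
  ¬A4 ∨ A5 = a + b − a·b on (0.5600, 0.8600) = 0.9384
  A3 ∧ (¬A4 ∨ A5) = a·b on (0.4800, 0.9384) = 0.4504
  → value = 0.4504
Under Łukasiewicz:
  ¬A4 = 1 − 0.44 = 0.56
  ¬A4 ∨ A5 = min(1, a+b) on (0.56, 0.86) = 1.00
  A3 ∧ (¬A4 ∨ A5) = max(0, a+b−1) on (0.48, 1.00) = 0.48
  → value = 0.4800
|0.4504 − 0.4800| = 0.030

0.030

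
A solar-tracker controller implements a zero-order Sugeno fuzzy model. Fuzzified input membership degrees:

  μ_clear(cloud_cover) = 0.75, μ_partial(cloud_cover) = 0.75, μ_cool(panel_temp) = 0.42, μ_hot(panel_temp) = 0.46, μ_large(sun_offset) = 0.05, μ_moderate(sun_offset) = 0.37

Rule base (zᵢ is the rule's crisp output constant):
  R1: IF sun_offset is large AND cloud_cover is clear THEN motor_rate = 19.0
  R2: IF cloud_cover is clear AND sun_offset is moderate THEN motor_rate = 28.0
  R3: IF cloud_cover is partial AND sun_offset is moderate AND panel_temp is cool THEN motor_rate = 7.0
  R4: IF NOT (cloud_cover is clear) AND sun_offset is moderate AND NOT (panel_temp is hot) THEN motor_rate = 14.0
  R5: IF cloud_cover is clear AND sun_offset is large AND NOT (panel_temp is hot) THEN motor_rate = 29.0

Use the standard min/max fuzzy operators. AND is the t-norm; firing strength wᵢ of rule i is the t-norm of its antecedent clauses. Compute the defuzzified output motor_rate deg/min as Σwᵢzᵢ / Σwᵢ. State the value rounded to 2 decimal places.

17.29

R1 (z=19.0): large=0.05, clear=0.75; AND[min(a, b)] → w = 0.05
R2 (z=28.0): clear=0.75, moderate=0.37; AND[min(a, b)] → w = 0.37
R3 (z=7.0): partial=0.75, moderate=0.37, cool=0.42; AND[min(a, b)] → w = 0.37
R4 (z=14.0): ¬clear=1−0.75=0.25, moderate=0.37, ¬hot=1−0.46=0.54; AND[min(a, b)] → w = 0.25
R5 (z=29.0): clear=0.75, large=0.05, ¬hot=1−0.46=0.54; AND[min(a, b)] → w = 0.05
Weighted average = (0.05·19.0 + 0.37·28.0 + 0.37·7.0 + 0.25·14.0 + 0.05·29.0) / (0.05 + 0.37 + 0.37 + 0.25 + 0.05)
  = 18.8500 / 1.0900 = 17.29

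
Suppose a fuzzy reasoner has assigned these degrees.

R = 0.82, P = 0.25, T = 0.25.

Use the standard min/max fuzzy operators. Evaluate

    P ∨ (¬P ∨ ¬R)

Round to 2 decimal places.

0.75

¬P = 1 − 0.25 = 0.75
¬R = 1 − 0.82 = 0.18
¬P ∨ ¬R = max(a, b) on (0.75, 0.18) = 0.75
P ∨ (¬P ∨ ¬R) = max(a, b) on (0.25, 0.75) = 0.75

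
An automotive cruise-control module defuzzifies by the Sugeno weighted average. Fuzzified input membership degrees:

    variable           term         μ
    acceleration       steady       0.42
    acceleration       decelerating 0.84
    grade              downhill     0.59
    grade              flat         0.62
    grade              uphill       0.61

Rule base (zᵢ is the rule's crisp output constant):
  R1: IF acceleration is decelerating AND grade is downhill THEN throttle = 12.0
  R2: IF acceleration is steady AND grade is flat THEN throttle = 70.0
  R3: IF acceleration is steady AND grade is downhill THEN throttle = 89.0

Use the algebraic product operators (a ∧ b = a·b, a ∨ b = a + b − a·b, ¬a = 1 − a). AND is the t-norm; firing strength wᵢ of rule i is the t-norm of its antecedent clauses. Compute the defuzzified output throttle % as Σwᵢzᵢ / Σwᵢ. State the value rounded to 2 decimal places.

R1 (z=12.0): decelerating=0.84, downhill=0.59; AND[a·b] → w = 0.4956
R2 (z=70.0): steady=0.42, flat=0.62; AND[a·b] → w = 0.2604
R3 (z=89.0): steady=0.42, downhill=0.59; AND[a·b] → w = 0.2478
Weighted average = (0.4956·12.0 + 0.2604·70.0 + 0.2478·89.0) / (0.4956 + 0.2604 + 0.2478)
  = 46.2294 / 1.0038 = 46.05

46.05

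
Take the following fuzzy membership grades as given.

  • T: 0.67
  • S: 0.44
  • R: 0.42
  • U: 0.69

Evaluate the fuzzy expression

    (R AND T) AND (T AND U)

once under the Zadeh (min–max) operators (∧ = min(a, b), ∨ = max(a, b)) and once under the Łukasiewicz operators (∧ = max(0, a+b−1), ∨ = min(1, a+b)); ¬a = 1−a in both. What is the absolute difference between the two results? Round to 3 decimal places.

Under Zadeh (min–max):
  R AND T = min(a, b) on (0.42, 0.67) = 0.42
  T AND U = min(a, b) on (0.67, 0.69) = 0.67
  (R AND T) AND (T AND U) = min(a, b) on (0.42, 0.67) = 0.42
  → value = 0.4200
Under Łukasiewicz:
  R AND T = max(0, a+b−1) on (0.42, 0.67) = 0.09
  T AND U = max(0, a+b−1) on (0.67, 0.69) = 0.36
  (R AND T) AND (T AND U) = max(0, a+b−1) on (0.09, 0.36) = 0.00
  → value = 0.0000
|0.4200 − 0.0000| = 0.420

0.420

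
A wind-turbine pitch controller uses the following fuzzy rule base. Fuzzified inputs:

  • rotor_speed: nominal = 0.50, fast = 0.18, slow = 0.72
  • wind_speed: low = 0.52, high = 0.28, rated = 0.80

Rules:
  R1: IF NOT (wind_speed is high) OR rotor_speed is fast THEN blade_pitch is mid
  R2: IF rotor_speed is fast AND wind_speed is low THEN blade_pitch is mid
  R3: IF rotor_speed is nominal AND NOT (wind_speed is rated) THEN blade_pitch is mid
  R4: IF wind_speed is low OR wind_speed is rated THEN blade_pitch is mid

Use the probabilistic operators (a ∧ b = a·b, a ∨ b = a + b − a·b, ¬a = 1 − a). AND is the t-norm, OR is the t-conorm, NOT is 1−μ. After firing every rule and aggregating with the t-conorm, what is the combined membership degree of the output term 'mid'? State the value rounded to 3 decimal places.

R1: ¬high=1−0.28=0.72, fast=0.18; OR[a + b − a·b] → w = 0.7704
R2: fast=0.18, low=0.52; AND[a·b] → w = 0.0936
R3: nominal=0.50, ¬rated=1−0.80=0.20; AND[a·b] → w = 0.1000
R4: low=0.52, rated=0.80; OR[a + b − a·b] → w = 0.9040
Rules with consequent 'mid': {R1, R2, R3, R4} → strengths 0.7704, 0.0936, 0.1000, 0.9040
Aggregate via t-conorm [a + b − a·b]: 0.9820

0.982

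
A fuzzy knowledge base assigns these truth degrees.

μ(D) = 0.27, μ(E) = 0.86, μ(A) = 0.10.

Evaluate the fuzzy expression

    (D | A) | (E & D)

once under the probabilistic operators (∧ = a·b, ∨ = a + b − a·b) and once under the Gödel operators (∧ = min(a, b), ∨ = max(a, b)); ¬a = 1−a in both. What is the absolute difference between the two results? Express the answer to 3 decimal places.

0.226

Under probabilistic:
  D | A = a + b − a·b on (0.2700, 0.1000) = 0.3430
  E & D = a·b on (0.8600, 0.2700) = 0.2322
  (D | A) | (E & D) = a + b − a·b on (0.3430, 0.2322) = 0.4956
  → value = 0.4956
Under Gödel:
  D | A = max(a, b) on (0.27, 0.10) = 0.27
  E & D = min(a, b) on (0.86, 0.27) = 0.27
  (D | A) | (E & D) = max(a, b) on (0.27, 0.27) = 0.27
  → value = 0.2700
|0.4956 − 0.2700| = 0.226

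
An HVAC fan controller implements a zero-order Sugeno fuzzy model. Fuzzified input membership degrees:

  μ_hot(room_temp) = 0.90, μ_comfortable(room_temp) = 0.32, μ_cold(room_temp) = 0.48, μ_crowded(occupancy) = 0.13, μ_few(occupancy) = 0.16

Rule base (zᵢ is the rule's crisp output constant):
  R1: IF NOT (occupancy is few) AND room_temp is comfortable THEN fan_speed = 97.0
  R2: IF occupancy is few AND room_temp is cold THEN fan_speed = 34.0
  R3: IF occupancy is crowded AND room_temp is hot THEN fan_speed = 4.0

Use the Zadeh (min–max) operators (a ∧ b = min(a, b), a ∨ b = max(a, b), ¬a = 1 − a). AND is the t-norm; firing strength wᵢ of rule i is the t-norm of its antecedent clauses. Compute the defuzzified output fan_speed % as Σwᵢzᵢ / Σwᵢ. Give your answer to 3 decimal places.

60.656

R1 (z=97.0): ¬few=1−0.16=0.84, comfortable=0.32; AND[min(a, b)] → w = 0.32
R2 (z=34.0): few=0.16, cold=0.48; AND[min(a, b)] → w = 0.16
R3 (z=4.0): crowded=0.13, hot=0.90; AND[min(a, b)] → w = 0.13
Weighted average = (0.32·97.0 + 0.16·34.0 + 0.13·4.0) / (0.32 + 0.16 + 0.13)
  = 37.0000 / 0.6100 = 60.656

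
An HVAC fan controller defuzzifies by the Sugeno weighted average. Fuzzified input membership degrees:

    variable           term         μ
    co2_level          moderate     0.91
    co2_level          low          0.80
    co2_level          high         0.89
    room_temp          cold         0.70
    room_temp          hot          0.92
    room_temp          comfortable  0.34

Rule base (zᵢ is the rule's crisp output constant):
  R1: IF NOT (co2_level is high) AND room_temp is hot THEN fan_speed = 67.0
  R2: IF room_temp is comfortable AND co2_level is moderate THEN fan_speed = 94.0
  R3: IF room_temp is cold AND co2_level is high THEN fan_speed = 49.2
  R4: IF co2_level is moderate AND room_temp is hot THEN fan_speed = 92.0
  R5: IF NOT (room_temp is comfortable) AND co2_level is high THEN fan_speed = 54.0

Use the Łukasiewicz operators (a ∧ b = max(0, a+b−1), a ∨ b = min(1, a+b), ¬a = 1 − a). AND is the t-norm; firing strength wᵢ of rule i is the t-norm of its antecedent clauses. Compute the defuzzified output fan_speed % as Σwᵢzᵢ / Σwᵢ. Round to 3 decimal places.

R1 (z=67.0): ¬high=1−0.89=0.11, hot=0.92; AND[max(0, a+b−1)] → w = 0.03
R2 (z=94.0): comfortable=0.34, moderate=0.91; AND[max(0, a+b−1)] → w = 0.25
R3 (z=49.2): cold=0.70, high=0.89; AND[max(0, a+b−1)] → w = 0.59
R4 (z=92.0): moderate=0.91, hot=0.92; AND[max(0, a+b−1)] → w = 0.83
R5 (z=54.0): ¬comfortable=1−0.34=0.66, high=0.89; AND[max(0, a+b−1)] → w = 0.55
Weighted average = (0.03·67.0 + 0.25·94.0 + 0.59·49.2 + 0.83·92.0 + 0.55·54.0) / (0.03 + 0.25 + 0.59 + 0.83 + 0.55)
  = 160.5980 / 2.2500 = 71.377

71.377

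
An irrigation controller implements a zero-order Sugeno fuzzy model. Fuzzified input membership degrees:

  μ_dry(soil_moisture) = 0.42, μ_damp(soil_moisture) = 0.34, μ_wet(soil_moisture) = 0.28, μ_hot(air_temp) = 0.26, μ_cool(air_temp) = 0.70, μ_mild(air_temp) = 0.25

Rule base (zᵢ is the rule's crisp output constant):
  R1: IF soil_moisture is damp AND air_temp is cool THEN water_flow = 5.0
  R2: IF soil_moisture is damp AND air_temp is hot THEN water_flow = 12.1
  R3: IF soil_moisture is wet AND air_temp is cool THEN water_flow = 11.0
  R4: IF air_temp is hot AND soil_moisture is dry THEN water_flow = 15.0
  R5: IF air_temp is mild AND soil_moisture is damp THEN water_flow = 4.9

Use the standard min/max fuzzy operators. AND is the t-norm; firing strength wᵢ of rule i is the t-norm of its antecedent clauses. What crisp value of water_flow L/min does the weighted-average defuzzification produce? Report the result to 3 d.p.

9.389

R1 (z=5.0): damp=0.34, cool=0.70; AND[min(a, b)] → w = 0.34
R2 (z=12.1): damp=0.34, hot=0.26; AND[min(a, b)] → w = 0.26
R3 (z=11.0): wet=0.28, cool=0.70; AND[min(a, b)] → w = 0.28
R4 (z=15.0): hot=0.26, dry=0.42; AND[min(a, b)] → w = 0.26
R5 (z=4.9): mild=0.25, damp=0.34; AND[min(a, b)] → w = 0.25
Weighted average = (0.34·5.0 + 0.26·12.1 + 0.28·11.0 + 0.26·15.0 + 0.25·4.9) / (0.34 + 0.26 + 0.28 + 0.26 + 0.25)
  = 13.0510 / 1.3900 = 9.389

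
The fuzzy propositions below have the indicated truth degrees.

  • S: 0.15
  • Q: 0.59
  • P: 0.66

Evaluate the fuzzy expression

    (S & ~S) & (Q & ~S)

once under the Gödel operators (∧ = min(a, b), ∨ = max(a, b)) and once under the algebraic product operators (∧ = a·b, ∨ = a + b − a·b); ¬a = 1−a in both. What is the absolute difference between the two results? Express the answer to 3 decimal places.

Under Gödel:
  ~S = 1 − 0.15 = 0.85
  S & ~S = min(a, b) on (0.15, 0.85) = 0.15
  ~S = 1 − 0.15 = 0.85
  Q & ~S = min(a, b) on (0.59, 0.85) = 0.59
  (S & ~S) & (Q & ~S) = min(a, b) on (0.15, 0.59) = 0.15
  → value = 0.1500
Under algebraic product:
  ~S = 1 − 0.1500 = 0.8500
  S & ~S = a·b on (0.1500, 0.8500) = 0.1275
  ~S = 1 − 0.1500 = 0.8500
  Q & ~S = a·b on (0.5900, 0.8500) = 0.5015
  (S & ~S) & (Q & ~S) = a·b on (0.1275, 0.5015) = 0.0639
  → value = 0.0639
|0.1500 − 0.0639| = 0.086

0.086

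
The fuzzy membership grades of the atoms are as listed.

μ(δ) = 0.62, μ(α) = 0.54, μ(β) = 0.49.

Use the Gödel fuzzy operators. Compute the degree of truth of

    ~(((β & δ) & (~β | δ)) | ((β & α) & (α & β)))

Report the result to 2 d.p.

β & δ = min(a, b) on (0.49, 0.62) = 0.49
~β = 1 − 0.49 = 0.51
~β | δ = max(a, b) on (0.51, 0.62) = 0.62
(β & δ) & (~β | δ) = min(a, b) on (0.49, 0.62) = 0.49
β & α = min(a, b) on (0.49, 0.54) = 0.49
α & β = min(a, b) on (0.54, 0.49) = 0.49
(β & α) & (α & β) = min(a, b) on (0.49, 0.49) = 0.49
((β & δ) & (~β | δ)) | ((β & α) & (α & β)) = max(a, b) on (0.49, 0.49) = 0.49
~(((β & δ) & (~β | δ)) | ((β & α) & (α & β))) = 1 − 0.49 = 0.51

0.51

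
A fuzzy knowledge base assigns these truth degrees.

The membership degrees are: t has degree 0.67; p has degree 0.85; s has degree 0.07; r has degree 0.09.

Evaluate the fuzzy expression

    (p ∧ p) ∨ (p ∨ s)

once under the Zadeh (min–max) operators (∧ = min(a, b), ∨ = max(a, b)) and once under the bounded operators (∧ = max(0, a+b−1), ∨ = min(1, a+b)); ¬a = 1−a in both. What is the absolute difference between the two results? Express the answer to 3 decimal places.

Under Zadeh (min–max):
  p ∧ p = min(a, b) on (0.85, 0.85) = 0.85
  p ∨ s = max(a, b) on (0.85, 0.07) = 0.85
  (p ∧ p) ∨ (p ∨ s) = max(a, b) on (0.85, 0.85) = 0.85
  → value = 0.8500
Under bounded:
  p ∧ p = max(0, a+b−1) on (0.85, 0.85) = 0.70
  p ∨ s = min(1, a+b) on (0.85, 0.07) = 0.92
  (p ∧ p) ∨ (p ∨ s) = min(1, a+b) on (0.70, 0.92) = 1.00
  → value = 1.0000
|0.8500 − 1.0000| = 0.150

0.150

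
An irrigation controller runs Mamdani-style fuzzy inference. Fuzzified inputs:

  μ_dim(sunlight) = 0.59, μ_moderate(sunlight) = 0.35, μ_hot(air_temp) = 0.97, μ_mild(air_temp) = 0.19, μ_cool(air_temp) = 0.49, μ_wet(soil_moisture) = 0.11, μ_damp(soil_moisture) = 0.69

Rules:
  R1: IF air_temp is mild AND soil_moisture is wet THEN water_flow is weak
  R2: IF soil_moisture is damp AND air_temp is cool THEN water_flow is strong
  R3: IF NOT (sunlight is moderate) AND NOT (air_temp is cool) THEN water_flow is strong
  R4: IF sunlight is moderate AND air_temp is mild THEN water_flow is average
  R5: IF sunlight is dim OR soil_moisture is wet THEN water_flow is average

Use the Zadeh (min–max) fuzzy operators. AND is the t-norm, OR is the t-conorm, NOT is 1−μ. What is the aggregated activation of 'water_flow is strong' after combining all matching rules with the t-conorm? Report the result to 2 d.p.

R1: mild=0.19, wet=0.11; AND[min(a, b)] → w = 0.11
R2: damp=0.69, cool=0.49; AND[min(a, b)] → w = 0.49
R3: ¬moderate=1−0.35=0.65, ¬cool=1−0.49=0.51; AND[min(a, b)] → w = 0.51
R4: moderate=0.35, mild=0.19; AND[min(a, b)] → w = 0.19
R5: dim=0.59, wet=0.11; OR[max(a, b)] → w = 0.59
Rules with consequent 'strong': {R2, R3} → strengths 0.49, 0.51
Aggregate via t-conorm [max(a, b)]: 0.51

0.51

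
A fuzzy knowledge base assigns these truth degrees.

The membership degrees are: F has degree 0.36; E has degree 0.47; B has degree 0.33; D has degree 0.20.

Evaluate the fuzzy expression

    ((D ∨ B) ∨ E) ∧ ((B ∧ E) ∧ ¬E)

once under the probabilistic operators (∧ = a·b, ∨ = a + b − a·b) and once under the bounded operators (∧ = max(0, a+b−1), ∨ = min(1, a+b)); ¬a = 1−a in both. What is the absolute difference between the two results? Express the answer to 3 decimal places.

Under probabilistic:
  D ∨ B = a + b − a·b on (0.2000, 0.3300) = 0.4640
  (D ∨ B) ∨ E = a + b − a·b on (0.4640, 0.4700) = 0.7159
  B ∧ E = a·b on (0.3300, 0.4700) = 0.1551
  ¬E = 1 − 0.4700 = 0.5300
  (B ∧ E) ∧ ¬E = a·b on (0.1551, 0.5300) = 0.0822
  ((D ∨ B) ∨ E) ∧ ((B ∧ E) ∧ ¬E) = a·b on (0.7159, 0.0822) = 0.0589
  → value = 0.0589
Under bounded:
  D ∨ B = min(1, a+b) on (0.20, 0.33) = 0.53
  (D ∨ B) ∨ E = min(1, a+b) on (0.53, 0.47) = 1.00
  B ∧ E = max(0, a+b−1) on (0.33, 0.47) = 0.00
  ¬E = 1 − 0.47 = 0.53
  (B ∧ E) ∧ ¬E = max(0, a+b−1) on (0.00, 0.53) = 0.00
  ((D ∨ B) ∨ E) ∧ ((B ∧ E) ∧ ¬E) = max(0, a+b−1) on (1.00, 0.00) = 0.00
  → value = 0.0000
|0.0589 − 0.0000| = 0.059

0.059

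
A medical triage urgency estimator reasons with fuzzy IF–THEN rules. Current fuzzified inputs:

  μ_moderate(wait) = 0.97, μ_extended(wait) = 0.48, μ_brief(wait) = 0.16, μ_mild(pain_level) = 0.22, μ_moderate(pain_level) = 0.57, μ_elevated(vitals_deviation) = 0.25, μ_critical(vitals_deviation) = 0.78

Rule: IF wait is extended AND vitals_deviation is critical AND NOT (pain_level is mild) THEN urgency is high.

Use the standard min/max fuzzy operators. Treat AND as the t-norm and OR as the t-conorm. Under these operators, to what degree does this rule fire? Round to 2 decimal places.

firing strength: extended=0.48, critical=0.78, ¬mild=1−0.22=0.78; AND[min(a, b)] → w = 0.48

0.48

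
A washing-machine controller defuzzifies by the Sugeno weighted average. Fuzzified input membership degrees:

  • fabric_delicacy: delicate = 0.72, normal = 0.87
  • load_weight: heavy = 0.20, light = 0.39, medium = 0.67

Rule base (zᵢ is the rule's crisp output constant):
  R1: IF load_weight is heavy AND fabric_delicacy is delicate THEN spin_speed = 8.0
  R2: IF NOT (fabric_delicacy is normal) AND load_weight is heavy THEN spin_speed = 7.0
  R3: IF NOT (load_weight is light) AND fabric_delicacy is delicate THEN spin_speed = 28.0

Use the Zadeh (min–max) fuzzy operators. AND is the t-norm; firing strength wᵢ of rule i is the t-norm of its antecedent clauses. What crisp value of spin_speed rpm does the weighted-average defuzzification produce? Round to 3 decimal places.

20.840

R1 (z=8.0): heavy=0.20, delicate=0.72; AND[min(a, b)] → w = 0.20
R2 (z=7.0): ¬normal=1−0.87=0.13, heavy=0.20; AND[min(a, b)] → w = 0.13
R3 (z=28.0): ¬light=1−0.39=0.61, delicate=0.72; AND[min(a, b)] → w = 0.61
Weighted average = (0.20·8.0 + 0.13·7.0 + 0.61·28.0) / (0.20 + 0.13 + 0.61)
  = 19.5900 / 0.9400 = 20.840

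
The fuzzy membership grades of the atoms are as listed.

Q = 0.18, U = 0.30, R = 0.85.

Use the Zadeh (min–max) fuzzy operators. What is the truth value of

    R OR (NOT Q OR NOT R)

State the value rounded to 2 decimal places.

0.85

NOT Q = 1 − 0.18 = 0.82
NOT R = 1 − 0.85 = 0.15
NOT Q OR NOT R = max(a, b) on (0.82, 0.15) = 0.82
R OR (NOT Q OR NOT R) = max(a, b) on (0.85, 0.82) = 0.85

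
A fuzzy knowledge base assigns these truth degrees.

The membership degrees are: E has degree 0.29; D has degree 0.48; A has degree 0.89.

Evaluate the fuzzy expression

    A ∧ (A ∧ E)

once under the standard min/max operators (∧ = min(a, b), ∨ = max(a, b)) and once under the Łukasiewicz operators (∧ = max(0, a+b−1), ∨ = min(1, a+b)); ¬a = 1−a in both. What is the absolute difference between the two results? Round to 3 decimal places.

0.220

Under standard min/max:
  A ∧ E = min(a, b) on (0.89, 0.29) = 0.29
  A ∧ (A ∧ E) = min(a, b) on (0.89, 0.29) = 0.29
  → value = 0.2900
Under Łukasiewicz:
  A ∧ E = max(0, a+b−1) on (0.89, 0.29) = 0.18
  A ∧ (A ∧ E) = max(0, a+b−1) on (0.89, 0.18) = 0.07
  → value = 0.0700
|0.2900 − 0.0700| = 0.220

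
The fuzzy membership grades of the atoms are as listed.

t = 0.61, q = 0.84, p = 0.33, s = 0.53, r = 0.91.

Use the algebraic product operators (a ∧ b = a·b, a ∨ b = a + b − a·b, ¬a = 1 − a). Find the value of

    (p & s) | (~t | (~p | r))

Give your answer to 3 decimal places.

0.985

p & s = a·b on (0.3300, 0.5300) = 0.1749
~t = 1 − 0.6100 = 0.3900
~p = 1 − 0.3300 = 0.6700
~p | r = a + b − a·b on (0.6700, 0.9100) = 0.9703
~t | (~p | r) = a + b − a·b on (0.3900, 0.9703) = 0.9819
(p & s) | (~t | (~p | r)) = a + b − a·b on (0.1749, 0.9819) = 0.9851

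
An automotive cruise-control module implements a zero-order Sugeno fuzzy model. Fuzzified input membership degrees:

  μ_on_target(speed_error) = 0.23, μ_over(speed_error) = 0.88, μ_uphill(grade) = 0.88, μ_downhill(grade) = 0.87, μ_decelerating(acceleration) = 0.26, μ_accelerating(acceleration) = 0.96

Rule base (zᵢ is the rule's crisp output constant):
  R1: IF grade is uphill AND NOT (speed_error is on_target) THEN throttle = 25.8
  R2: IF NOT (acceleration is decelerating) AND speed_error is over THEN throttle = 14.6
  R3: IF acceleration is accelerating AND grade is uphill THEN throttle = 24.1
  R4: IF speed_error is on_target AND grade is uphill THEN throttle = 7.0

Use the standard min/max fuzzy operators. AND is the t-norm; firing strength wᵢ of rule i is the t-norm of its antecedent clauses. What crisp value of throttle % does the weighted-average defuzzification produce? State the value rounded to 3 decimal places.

R1 (z=25.8): uphill=0.88, ¬on_target=1−0.23=0.77; AND[min(a, b)] → w = 0.77
R2 (z=14.6): ¬decelerating=1−0.26=0.74, over=0.88; AND[min(a, b)] → w = 0.74
R3 (z=24.1): accelerating=0.96, uphill=0.88; AND[min(a, b)] → w = 0.88
R4 (z=7.0): on_target=0.23, uphill=0.88; AND[min(a, b)] → w = 0.23
Weighted average = (0.77·25.8 + 0.74·14.6 + 0.88·24.1 + 0.23·7.0) / (0.77 + 0.74 + 0.88 + 0.23)
  = 53.4880 / 2.6200 = 20.415

20.415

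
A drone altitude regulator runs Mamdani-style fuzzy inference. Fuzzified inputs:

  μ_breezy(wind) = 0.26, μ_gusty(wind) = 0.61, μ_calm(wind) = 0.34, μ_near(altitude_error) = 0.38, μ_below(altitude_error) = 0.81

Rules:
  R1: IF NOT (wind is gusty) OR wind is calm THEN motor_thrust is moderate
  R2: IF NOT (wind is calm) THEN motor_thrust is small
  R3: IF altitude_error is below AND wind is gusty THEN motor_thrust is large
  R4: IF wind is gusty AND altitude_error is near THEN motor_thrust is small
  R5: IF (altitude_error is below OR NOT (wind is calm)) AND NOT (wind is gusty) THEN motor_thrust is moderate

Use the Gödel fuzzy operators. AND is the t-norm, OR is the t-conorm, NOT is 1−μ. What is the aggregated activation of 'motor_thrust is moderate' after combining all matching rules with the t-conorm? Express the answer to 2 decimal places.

0.39

R1: ¬gusty=1−0.61=0.39, calm=0.34; OR[max(a, b)] → w = 0.39
R2: ¬calm=1−0.34=0.66 → w = 0.66
R3: below=0.81, gusty=0.61; AND[min(a, b)] → w = 0.61
R4: gusty=0.61, near=0.38; AND[min(a, b)] → w = 0.38
R5: (below=0.81 OR ¬calm=1−0.34=0.66) = 0.81; AND[min(a, b)] with ¬gusty=1−0.61=0.39 → w = 0.39
Rules with consequent 'moderate': {R1, R5} → strengths 0.39, 0.39
Aggregate via t-conorm [max(a, b)]: 0.39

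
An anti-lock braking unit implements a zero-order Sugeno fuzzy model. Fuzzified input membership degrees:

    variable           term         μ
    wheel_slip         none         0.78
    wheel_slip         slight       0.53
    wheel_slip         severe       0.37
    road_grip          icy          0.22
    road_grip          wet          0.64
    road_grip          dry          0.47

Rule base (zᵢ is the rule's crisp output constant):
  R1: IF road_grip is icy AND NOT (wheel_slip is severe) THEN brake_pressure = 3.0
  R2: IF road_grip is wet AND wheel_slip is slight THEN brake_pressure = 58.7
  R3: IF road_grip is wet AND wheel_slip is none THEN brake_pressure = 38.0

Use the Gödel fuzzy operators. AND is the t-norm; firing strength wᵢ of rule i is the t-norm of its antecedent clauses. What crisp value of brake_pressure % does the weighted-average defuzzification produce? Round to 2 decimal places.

40.35

R1 (z=3.0): icy=0.22, ¬severe=1−0.37=0.63; AND[min(a, b)] → w = 0.22
R2 (z=58.7): wet=0.64, slight=0.53; AND[min(a, b)] → w = 0.53
R3 (z=38.0): wet=0.64, none=0.78; AND[min(a, b)] → w = 0.64
Weighted average = (0.22·3.0 + 0.53·58.7 + 0.64·38.0) / (0.22 + 0.53 + 0.64)
  = 56.0910 / 1.3900 = 40.35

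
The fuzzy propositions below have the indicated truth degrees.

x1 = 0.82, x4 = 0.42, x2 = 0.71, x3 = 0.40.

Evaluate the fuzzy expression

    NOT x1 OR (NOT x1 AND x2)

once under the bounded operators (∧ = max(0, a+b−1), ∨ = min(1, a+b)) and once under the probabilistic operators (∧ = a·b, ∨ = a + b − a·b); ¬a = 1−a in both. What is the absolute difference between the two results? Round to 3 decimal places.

0.105

Under bounded:
  NOT x1 = 1 − 0.82 = 0.18
  NOT x1 = 1 − 0.82 = 0.18
  NOT x1 AND x2 = max(0, a+b−1) on (0.18, 0.71) = 0.00
  NOT x1 OR (NOT x1 AND x2) = min(1, a+b) on (0.18, 0.00) = 0.18
  → value = 0.1800
Under probabilistic:
  NOT x1 = 1 − 0.8200 = 0.1800
  NOT x1 = 1 − 0.8200 = 0.1800
  NOT x1 AND x2 = a·b on (0.1800, 0.7100) = 0.1278
  NOT x1 OR (NOT x1 AND x2) = a + b − a·b on (0.1800, 0.1278) = 0.2848
  → value = 0.2848
|0.1800 − 0.2848| = 0.105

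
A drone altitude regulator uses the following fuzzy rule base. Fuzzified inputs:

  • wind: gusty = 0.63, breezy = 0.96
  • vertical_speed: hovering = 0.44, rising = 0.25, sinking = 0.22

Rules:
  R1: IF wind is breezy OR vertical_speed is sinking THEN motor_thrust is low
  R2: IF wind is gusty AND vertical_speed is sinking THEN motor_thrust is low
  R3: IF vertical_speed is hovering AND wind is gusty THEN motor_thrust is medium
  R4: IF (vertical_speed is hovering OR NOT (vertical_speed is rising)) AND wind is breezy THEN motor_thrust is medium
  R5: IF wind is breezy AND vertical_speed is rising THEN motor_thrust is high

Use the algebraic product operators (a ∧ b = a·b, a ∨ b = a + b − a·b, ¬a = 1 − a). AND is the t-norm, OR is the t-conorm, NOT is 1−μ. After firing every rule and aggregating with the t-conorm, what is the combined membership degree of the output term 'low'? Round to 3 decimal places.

R1: breezy=0.96, sinking=0.22; OR[a + b − a·b] → w = 0.9688
R2: gusty=0.63, sinking=0.22; AND[a·b] → w = 0.1386
R3: hovering=0.44, gusty=0.63; AND[a·b] → w = 0.2772
R4: (hovering=0.44 OR ¬rising=1−0.25=0.75) = 0.8600; AND[a·b] with breezy=0.96 → w = 0.8256
R5: breezy=0.96, rising=0.25; AND[a·b] → w = 0.2400
Rules with consequent 'low': {R1, R2} → strengths 0.9688, 0.1386
Aggregate via t-conorm [a + b − a·b]: 0.9731

0.973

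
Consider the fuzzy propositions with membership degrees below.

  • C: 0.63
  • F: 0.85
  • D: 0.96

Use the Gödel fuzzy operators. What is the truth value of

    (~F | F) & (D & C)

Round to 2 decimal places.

~F = 1 − 0.85 = 0.15
~F | F = max(a, b) on (0.15, 0.85) = 0.85
D & C = min(a, b) on (0.96, 0.63) = 0.63
(~F | F) & (D & C) = min(a, b) on (0.85, 0.63) = 0.63

0.63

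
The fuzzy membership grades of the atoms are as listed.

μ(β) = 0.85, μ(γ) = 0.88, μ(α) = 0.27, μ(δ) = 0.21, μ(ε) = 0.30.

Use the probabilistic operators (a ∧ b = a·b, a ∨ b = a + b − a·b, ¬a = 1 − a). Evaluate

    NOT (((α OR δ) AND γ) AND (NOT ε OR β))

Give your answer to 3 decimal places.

α OR δ = a + b − a·b on (0.2700, 0.2100) = 0.4233
(α OR δ) AND γ = a·b on (0.4233, 0.8800) = 0.3725
NOT ε = 1 − 0.3000 = 0.7000
NOT ε OR β = a + b − a·b on (0.7000, 0.8500) = 0.9550
((α OR δ) AND γ) AND (NOT ε OR β) = a·b on (0.3725, 0.9550) = 0.3557
NOT (((α OR δ) AND γ) AND (NOT ε OR β)) = 1 − 0.3557 = 0.6443

0.644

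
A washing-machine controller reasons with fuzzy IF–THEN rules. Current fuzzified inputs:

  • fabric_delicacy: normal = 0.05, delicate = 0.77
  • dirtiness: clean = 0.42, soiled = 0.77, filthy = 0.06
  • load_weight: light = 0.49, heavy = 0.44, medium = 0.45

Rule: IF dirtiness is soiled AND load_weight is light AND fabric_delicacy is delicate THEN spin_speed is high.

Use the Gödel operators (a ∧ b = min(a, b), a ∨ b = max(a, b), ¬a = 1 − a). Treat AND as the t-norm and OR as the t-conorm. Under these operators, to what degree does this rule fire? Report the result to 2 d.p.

0.49

firing strength: soiled=0.77, light=0.49, delicate=0.77; AND[min(a, b)] → w = 0.49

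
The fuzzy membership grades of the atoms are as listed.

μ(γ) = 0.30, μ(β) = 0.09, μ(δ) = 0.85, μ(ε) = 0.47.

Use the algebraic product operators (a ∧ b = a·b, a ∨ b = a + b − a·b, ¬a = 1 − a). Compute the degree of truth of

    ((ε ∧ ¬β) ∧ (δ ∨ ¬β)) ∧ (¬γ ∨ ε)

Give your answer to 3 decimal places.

0.355

¬β = 1 − 0.0900 = 0.9100
ε ∧ ¬β = a·b on (0.4700, 0.9100) = 0.4277
¬β = 1 − 0.0900 = 0.9100
δ ∨ ¬β = a + b − a·b on (0.8500, 0.9100) = 0.9865
(ε ∧ ¬β) ∧ (δ ∨ ¬β) = a·b on (0.4277, 0.9865) = 0.4219
¬γ = 1 − 0.3000 = 0.7000
¬γ ∨ ε = a + b − a·b on (0.7000, 0.4700) = 0.8410
((ε ∧ ¬β) ∧ (δ ∨ ¬β)) ∧ (¬γ ∨ ε) = a·b on (0.4219, 0.8410) = 0.3548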